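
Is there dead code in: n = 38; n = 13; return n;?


first assignment to n is overwritten before any read
Dead: 'n = 38'


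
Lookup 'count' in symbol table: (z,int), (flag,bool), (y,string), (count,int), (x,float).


Lookup 'count' → type int


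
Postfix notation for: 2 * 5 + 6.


Left to right (same or higher precedence on left)
Postfix: 2 5 * 6 +


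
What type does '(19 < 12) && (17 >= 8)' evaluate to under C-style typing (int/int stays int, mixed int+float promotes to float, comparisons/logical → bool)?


Operand types: bool && bool
Rule: logical operators take bool operands and yield bool
Result type: bool


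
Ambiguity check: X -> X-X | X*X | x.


'x-x*x' has two parse trees (no precedence encoded between - and *)
Ambiguous


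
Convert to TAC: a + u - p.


Break into single-operator statements:
t1 = a + u
t2 = t1 - p


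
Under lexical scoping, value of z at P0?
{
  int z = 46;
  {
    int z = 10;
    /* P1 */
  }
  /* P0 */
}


z declared in the same block as P0
z = 46


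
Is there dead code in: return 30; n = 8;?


statement follows a return and is unreachable
Dead: 'n = 8'


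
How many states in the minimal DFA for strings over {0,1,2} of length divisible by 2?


Track length mod 2: states 0..1, accept at 0
Minimal DFA: 2 states


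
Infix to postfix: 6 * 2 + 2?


Left to right (same or higher precedence on left)
Postfix: 6 2 * 2 +


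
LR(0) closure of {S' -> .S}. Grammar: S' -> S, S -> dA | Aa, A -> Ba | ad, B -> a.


Start: S' -> .S
For each item with dot before a nonterminal B, add B -> .γ for every B-production
Closure: [S' -> .S, S -> .dA, S -> .Aa, A -> .Ba, A -> .ad, B -> .a]


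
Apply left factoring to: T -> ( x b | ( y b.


Common prefix: '('
Factored: T -> ( T', T' -> x b | y b


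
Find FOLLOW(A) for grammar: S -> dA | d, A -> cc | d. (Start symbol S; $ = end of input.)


$ ∈ FOLLOW(S). For each A -> αBβ: add FIRST(β)\{ε} to FOLLOW(B); if β nullable, add FOLLOW(A).
FOLLOW(A) = {$}


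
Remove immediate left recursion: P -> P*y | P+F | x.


Left-recursive alternatives: P*y, P+F; non-recursive: x
Introduce P': P -> xP', P' -> *yP' | +FP' | ε


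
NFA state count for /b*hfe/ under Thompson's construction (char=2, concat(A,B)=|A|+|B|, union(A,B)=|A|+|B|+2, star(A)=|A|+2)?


Syntax tree has 4 char leaf(s), 0 union(s), 1 star(s)
chars contribute 4×2 = 8; each union adds +2; each star adds +2
Total: 8 + 0 + 2 = 10 states


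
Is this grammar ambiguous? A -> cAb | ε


balanced c^n…b^n: each string has a unique parse
Unambiguous


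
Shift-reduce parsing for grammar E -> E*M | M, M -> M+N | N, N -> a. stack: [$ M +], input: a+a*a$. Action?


no handle; shift 'a'
Action: shift


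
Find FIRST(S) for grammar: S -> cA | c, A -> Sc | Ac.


Per alternative of S: FIRST(cA) = {c}; FIRST(c) = {c}
FIRST(S) = {c}


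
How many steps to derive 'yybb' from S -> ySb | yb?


Derivation: S => ySb => yybb
Steps: 2


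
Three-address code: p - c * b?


Break into single-operator statements:
t1 = c * b
t2 = p - t1


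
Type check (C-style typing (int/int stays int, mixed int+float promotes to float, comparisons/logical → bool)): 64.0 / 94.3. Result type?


Operand types: float / float
Rule: mixed int/float promotes to float; int/int stays int
Result type: float


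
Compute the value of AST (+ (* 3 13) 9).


Evaluate inner: (* 3 13) = 39
Evaluate root: (+ 39 9) = 48
Result: 48


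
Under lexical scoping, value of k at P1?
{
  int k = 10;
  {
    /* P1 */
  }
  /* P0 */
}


P1's block does not declare k; resolves to the enclosing declaration at depth 0
k = 10


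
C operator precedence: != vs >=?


'>=' is relational (level 7); '!=' is equality (level 6)
Higher level binds tighter
'>=' has higher precedence than '!='


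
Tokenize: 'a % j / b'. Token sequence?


Scan left to right, longest-match per lexeme
Tokens: ID(a), OP(%), ID(j), OP(/), ID(b)


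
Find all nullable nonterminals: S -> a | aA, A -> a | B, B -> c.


A nonterminal is nullable iff some alternative derives ε (directly, or every symbol in it is nullable)
Nullable: {}


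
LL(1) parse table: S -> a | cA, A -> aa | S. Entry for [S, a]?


For [S, a]: 'a' ∈ FIRST(a)
Entry: S -> a


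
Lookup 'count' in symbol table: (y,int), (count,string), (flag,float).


Lookup 'count' → type string


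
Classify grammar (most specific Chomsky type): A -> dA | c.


Right-linear: every RHS is a terminal or a terminal followed by one nonterminal
Classification: Type 3 (Regular)


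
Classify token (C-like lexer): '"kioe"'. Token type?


Pattern: double-quoted sequence
Type: STRING_LITERAL


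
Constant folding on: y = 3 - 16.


3 - 16 = -13 at compile time
Optimized: y = -13


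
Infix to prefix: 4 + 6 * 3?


'*' binds tighter: tree is (+ 4 (* 6 3))
Prefix: + 4 * 6 3


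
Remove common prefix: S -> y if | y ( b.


Common prefix: 'y'
Factored: S -> y S', S' -> if | ( b


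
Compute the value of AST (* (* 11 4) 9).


Evaluate inner: (* 11 4) = 44
Evaluate root: (* 44 9) = 396
Result: 396


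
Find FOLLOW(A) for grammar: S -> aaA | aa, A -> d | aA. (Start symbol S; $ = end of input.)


$ ∈ FOLLOW(S). For each A -> αBβ: add FIRST(β)\{ε} to FOLLOW(B); if β nullable, add FOLLOW(A).
FOLLOW(A) = {$}


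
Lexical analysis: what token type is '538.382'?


Pattern: digits with a decimal point
Type: FLOAT_LITERAL


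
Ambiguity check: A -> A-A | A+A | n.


'n-n+n' has two parse trees (no precedence encoded between - and +)
Ambiguous


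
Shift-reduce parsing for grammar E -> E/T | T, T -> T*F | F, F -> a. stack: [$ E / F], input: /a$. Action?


'F' (not preceded by T*) is the handle for T -> F
Action: reduce (T -> F)


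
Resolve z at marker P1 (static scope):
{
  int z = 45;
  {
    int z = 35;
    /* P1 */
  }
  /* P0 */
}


z declared in the same block as P1
z = 35


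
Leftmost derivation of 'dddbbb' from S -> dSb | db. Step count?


Derivation: S => dSb => ddSbb => dddbbb
Steps: 3


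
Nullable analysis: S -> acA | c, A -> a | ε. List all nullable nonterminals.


A nonterminal is nullable iff some alternative derives ε (directly, or every symbol in it is nullable)
Nullable: {A}


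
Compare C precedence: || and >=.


'>=' is relational (level 7); '||' is logical OR (level 1)
Higher level binds tighter
'>=' has higher precedence than '||'


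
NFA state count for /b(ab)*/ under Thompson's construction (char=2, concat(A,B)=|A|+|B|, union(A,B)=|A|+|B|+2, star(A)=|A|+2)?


Syntax tree has 3 char leaf(s), 0 union(s), 1 star(s)
chars contribute 3×2 = 6; each union adds +2; each star adds +2
Total: 6 + 0 + 2 = 8 states


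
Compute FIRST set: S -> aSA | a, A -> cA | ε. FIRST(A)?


Per alternative of A: FIRST(cA) = {c}; FIRST(ε) = {ε}
FIRST(A) = {c, ε}


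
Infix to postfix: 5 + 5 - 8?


Left to right (same or higher precedence on left)
Postfix: 5 5 + 8 -


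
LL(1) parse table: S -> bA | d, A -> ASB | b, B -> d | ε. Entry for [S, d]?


For [S, d]: 'd' ∈ FIRST(d)
Entry: S -> d


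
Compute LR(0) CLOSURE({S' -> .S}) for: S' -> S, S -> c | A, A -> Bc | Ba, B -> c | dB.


Start: S' -> .S
For each item with dot before a nonterminal B, add B -> .γ for every B-production
Closure: [S' -> .S, S -> .c, S -> .A, A -> .Bc, A -> .Ba, B -> .c, B -> .dB]


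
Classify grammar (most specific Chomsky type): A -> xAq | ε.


Single nonterminal LHS, but x^n q^n is not regular
Classification: Type 2 (Context-Free)


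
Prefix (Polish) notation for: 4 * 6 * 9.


left-to-right (same/higher precedence on left): tree is (* (* 4 6) 9)
Prefix: * * 4 6 9


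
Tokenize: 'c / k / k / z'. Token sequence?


Scan left to right, longest-match per lexeme
Tokens: ID(c), OP(/), ID(k), OP(/), ID(k), OP(/), ID(z)


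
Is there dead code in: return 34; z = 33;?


statement follows a return and is unreachable
Dead: 'z = 33'


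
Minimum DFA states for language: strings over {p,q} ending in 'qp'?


Track the longest suffix of input matching a prefix of 'qp': 3 classes (prefixes of length 0..2)
Minimal DFA: 3 states


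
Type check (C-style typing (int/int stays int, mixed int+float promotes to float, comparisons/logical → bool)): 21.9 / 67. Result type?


Operand types: float / int
Rule: mixed int/float promotes to float; int/int stays int
Result type: float


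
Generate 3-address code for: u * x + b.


Break into single-operator statements:
t1 = u * x
t2 = t1 + b


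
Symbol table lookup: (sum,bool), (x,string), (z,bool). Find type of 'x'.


Lookup 'x' → type string


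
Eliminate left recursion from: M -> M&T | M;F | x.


Left-recursive alternatives: M&T, M;F; non-recursive: x
Introduce M': M -> xM', M' -> &TM' | ;FM' | ε


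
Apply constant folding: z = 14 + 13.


14 + 13 = 27 at compile time
Optimized: z = 27


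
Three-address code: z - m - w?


Break into single-operator statements:
t1 = z - m
t2 = t1 - w


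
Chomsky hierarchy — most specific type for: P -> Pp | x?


Left-linear: every RHS is a terminal or one nonterminal followed by a terminal
Classification: Type 3 (Regular)


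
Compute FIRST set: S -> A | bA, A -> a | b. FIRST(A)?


Per alternative of A: FIRST(a) = {a}; FIRST(b) = {b}
FIRST(A) = {a, b}


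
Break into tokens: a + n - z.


Scan left to right, longest-match per lexeme
Tokens: ID(a), OP(+), ID(n), OP(-), ID(z)


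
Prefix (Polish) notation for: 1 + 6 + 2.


left-to-right (same/higher precedence on left): tree is (+ (+ 1 6) 2)
Prefix: + + 1 6 2


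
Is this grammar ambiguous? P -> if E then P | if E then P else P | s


dangling else: 'if E then if E then s else s' parses two ways
Ambiguous


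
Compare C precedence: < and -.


'-' is additive (level 9); '<' is relational (level 7)
Higher level binds tighter
'-' has higher precedence than '<'


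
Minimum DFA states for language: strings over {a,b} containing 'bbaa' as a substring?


KMP-style automaton: 4 progress states + 1 absorbing accept = 5
Minimal DFA: 5 states


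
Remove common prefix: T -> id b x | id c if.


Common prefix: 'id'
Factored: T -> id T', T' -> b x | c if


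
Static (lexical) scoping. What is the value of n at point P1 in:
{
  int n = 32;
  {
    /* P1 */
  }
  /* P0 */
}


P1's block does not declare n; resolves to the enclosing declaration at depth 0
n = 32


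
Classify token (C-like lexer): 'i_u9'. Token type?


Pattern: letter/underscore followed by alphanumerics, not a keyword
Type: IDENTIFIER


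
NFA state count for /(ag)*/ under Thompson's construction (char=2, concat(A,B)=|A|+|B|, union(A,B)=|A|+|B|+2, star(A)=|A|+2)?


Syntax tree has 2 char leaf(s), 0 union(s), 1 star(s)
chars contribute 2×2 = 4; each union adds +2; each star adds +2
Total: 4 + 0 + 2 = 6 states


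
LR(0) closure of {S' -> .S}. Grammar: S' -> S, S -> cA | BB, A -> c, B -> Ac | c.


Start: S' -> .S
For each item with dot before a nonterminal B, add B -> .γ for every B-production
Closure: [S' -> .S, S -> .cA, S -> .BB, B -> .Ac, B -> .c, A -> .c]


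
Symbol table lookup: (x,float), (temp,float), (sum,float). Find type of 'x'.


Lookup 'x' → type float


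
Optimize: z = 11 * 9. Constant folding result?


11 * 9 = 99 at compile time
Optimized: z = 99


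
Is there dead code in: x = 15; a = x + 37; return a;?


x is read by a's definition; a is returned
No dead code


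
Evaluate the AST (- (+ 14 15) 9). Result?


Evaluate inner: (+ 14 15) = 29
Evaluate root: (- 29 9) = 20
Result: 20


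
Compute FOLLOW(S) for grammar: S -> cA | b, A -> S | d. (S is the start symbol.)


$ ∈ FOLLOW(S). For each A -> αBβ: add FIRST(β)\{ε} to FOLLOW(B); if β nullable, add FOLLOW(A).
FOLLOW(S) = {$}


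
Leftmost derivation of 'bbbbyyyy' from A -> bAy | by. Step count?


Derivation: A => bAy => bbAyy => bbbAyyy => bbbbyyyy
Steps: 4


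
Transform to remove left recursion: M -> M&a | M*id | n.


Left-recursive alternatives: M&a, M*id; non-recursive: n
Introduce M': M -> nM', M' -> &aM' | *idM' | ε


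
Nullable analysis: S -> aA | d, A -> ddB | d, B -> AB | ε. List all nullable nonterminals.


A nonterminal is nullable iff some alternative derives ε (directly, or every symbol in it is nullable)
Nullable: {B}


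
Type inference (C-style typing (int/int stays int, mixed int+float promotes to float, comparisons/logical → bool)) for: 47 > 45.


Operand types: int > int
Rule: comparison yields bool
Result type: bool


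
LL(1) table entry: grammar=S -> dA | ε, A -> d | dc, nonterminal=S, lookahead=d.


For [S, d]: 'd' ∈ FIRST(dA)
Entry: S -> dA


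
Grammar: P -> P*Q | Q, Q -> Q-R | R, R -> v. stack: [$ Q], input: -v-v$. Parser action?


shift '-' to continue Q -> Q-R
Action: shift


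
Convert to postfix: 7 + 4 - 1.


Left to right (same or higher precedence on left)
Postfix: 7 4 + 1 -


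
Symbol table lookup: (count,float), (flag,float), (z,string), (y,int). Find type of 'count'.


Lookup 'count' → type float


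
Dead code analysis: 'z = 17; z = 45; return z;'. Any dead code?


first assignment to z is overwritten before any read
Dead: 'z = 17'


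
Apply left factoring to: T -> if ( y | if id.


Common prefix: 'if'
Factored: T -> if T', T' -> ( y | id


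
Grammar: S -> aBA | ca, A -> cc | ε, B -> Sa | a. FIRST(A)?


Per alternative of A: FIRST(cc) = {c}; FIRST(ε) = {ε}
FIRST(A) = {c, ε}


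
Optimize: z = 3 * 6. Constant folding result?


3 * 6 = 18 at compile time
Optimized: z = 18


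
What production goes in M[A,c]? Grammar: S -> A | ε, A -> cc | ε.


For [A, c]: 'c' ∈ FIRST(cc)
Entry: A -> cc


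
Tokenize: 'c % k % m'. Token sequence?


Scan left to right, longest-match per lexeme
Tokens: ID(c), OP(%), ID(k), OP(%), ID(m)


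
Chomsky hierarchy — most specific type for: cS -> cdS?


LHS has context (more than one symbol) and |LHS| ≤ |RHS|
Classification: Type 1 (Context-Sensitive)


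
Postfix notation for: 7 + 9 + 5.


Left to right (same or higher precedence on left)
Postfix: 7 9 + 5 +


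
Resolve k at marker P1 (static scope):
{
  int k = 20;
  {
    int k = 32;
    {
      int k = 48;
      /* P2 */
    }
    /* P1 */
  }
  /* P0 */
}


k declared in the same block as P1
k = 32


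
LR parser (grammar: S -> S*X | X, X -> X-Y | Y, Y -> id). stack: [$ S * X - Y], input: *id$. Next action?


handle 'X-Y' on top
Action: reduce (X -> X-Y)


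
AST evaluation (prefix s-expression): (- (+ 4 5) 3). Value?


Evaluate inner: (+ 4 5) = 9
Evaluate root: (- 9 3) = 6
Result: 6


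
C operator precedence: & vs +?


'+' is additive (level 9); '&' is bitwise AND (level 5)
Higher level binds tighter
'+' has higher precedence than '&'


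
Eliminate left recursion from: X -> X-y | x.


Left-recursive alternatives: X-y; non-recursive: x
Introduce X': X -> xX', X' -> -yX' | ε


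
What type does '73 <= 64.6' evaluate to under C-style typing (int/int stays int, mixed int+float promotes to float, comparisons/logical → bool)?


Operand types: int <= float
Rule: comparison yields bool
Result type: bool


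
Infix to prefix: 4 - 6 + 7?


left-to-right (same/higher precedence on left): tree is (+ (- 4 6) 7)
Prefix: + - 4 6 7


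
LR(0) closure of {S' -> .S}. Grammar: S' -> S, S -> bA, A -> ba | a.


Start: S' -> .S
For each item with dot before a nonterminal B, add B -> .γ for every B-production
Closure: [S' -> .S, S -> .bA]


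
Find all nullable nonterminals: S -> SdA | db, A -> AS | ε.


A nonterminal is nullable iff some alternative derives ε (directly, or every symbol in it is nullable)
Nullable: {A}


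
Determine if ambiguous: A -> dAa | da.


balanced d^n…a^n: each string has a unique parse
Unambiguous


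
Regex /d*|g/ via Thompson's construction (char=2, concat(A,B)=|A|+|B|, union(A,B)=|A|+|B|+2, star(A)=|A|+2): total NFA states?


Syntax tree has 2 char leaf(s), 1 union(s), 1 star(s)
chars contribute 2×2 = 4; each union adds +2; each star adds +2
Total: 4 + 2 + 2 = 8 states


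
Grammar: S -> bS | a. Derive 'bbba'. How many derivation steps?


Derivation: S => bS => bbS => bbbS => bbba
Steps: 4


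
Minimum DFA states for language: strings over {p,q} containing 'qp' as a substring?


KMP-style automaton: 2 progress states + 1 absorbing accept = 3
Minimal DFA: 3 states


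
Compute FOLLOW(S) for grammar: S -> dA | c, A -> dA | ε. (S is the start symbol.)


$ ∈ FOLLOW(S). For each A -> αBβ: add FIRST(β)\{ε} to FOLLOW(B); if β nullable, add FOLLOW(A).
FOLLOW(S) = {$}


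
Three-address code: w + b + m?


Break into single-operator statements:
t1 = w + b
t2 = t1 + m


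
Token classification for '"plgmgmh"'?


Pattern: double-quoted sequence
Type: STRING_LITERAL


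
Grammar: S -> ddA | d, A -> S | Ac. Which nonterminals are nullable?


A nonterminal is nullable iff some alternative derives ε (directly, or every symbol in it is nullable)
Nullable: {}


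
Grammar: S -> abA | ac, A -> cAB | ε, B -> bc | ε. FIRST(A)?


Per alternative of A: FIRST(cAB) = {c}; FIRST(ε) = {ε}
FIRST(A) = {c, ε}


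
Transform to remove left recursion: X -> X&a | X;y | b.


Left-recursive alternatives: X&a, X;y; non-recursive: b
Introduce X': X -> bX', X' -> &aX' | ;yX' | ε


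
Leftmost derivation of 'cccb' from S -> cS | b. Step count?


Derivation: S => cS => ccS => cccS => cccb
Steps: 4


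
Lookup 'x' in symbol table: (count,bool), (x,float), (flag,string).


Lookup 'x' → type float


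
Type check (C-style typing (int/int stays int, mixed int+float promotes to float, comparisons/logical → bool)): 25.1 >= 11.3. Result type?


Operand types: float >= float
Rule: comparison yields bool
Result type: bool


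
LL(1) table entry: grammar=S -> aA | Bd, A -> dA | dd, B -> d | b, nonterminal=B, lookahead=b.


For [B, b]: 'b' ∈ FIRST(b)
Entry: B -> b


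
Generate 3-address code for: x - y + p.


Break into single-operator statements:
t1 = x - y
t2 = t1 + p


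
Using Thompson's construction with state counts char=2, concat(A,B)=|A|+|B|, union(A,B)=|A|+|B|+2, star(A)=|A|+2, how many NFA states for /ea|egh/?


Syntax tree has 5 char leaf(s), 1 union(s), 0 star(s)
chars contribute 5×2 = 10; each union adds +2; each star adds +2
Total: 10 + 2 + 0 = 12 states


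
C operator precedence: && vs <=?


'<=' is relational (level 7); '&&' is logical AND (level 2)
Higher level binds tighter
'<=' has higher precedence than '&&'


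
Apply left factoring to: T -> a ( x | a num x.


Common prefix: 'a'
Factored: T -> a T', T' -> ( x | num x


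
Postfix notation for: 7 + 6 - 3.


Left to right (same or higher precedence on left)
Postfix: 7 6 + 3 -


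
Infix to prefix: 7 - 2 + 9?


left-to-right (same/higher precedence on left): tree is (+ (- 7 2) 9)
Prefix: + - 7 2 9


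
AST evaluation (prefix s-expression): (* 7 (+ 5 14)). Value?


Evaluate inner: (+ 5 14) = 19
Evaluate root: (* 7 19) = 133
Result: 133


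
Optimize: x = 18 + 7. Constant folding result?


18 + 7 = 25 at compile time
Optimized: x = 25


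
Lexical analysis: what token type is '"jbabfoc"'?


Pattern: double-quoted sequence
Type: STRING_LITERAL


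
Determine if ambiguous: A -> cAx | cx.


balanced c^n…x^n: each string has a unique parse
Unambiguous


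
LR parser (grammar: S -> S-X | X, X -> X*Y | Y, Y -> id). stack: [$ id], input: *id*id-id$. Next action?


'id' on top is the handle for Y -> id
Action: reduce (Y -> id)


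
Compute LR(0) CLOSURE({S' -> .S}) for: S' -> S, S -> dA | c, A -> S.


Start: S' -> .S
For each item with dot before a nonterminal B, add B -> .γ for every B-production
Closure: [S' -> .S, S -> .dA, S -> .c]


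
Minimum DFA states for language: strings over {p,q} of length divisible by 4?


Track length mod 4: states 0..3, accept at 0
Minimal DFA: 4 states


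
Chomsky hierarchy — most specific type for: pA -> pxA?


LHS has context (more than one symbol) and |LHS| ≤ |RHS|
Classification: Type 1 (Context-Sensitive)


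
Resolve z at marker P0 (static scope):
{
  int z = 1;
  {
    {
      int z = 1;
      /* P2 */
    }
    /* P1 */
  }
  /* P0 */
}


z declared in the same block as P0
z = 1


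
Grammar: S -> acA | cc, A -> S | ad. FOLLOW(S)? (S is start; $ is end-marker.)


$ ∈ FOLLOW(S). For each A -> αBβ: add FIRST(β)\{ε} to FOLLOW(B); if β nullable, add FOLLOW(A).
FOLLOW(S) = {$}


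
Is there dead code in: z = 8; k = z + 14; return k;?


z is read by k's definition; k is returned
No dead code


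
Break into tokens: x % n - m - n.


Scan left to right, longest-match per lexeme
Tokens: ID(x), OP(%), ID(n), OP(-), ID(m), OP(-), ID(n)


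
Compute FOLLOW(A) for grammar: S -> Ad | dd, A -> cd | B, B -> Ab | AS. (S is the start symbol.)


$ ∈ FOLLOW(S). For each A -> αBβ: add FIRST(β)\{ε} to FOLLOW(B); if β nullable, add FOLLOW(A).
FOLLOW(A) = {b, c, d}


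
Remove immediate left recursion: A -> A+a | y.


Left-recursive alternatives: A+a; non-recursive: y
Introduce A': A -> yA', A' -> +aA' | ε


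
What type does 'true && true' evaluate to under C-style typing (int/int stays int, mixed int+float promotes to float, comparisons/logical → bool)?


Operand types: bool && bool
Rule: logical operators take bool operands and yield bool
Result type: bool


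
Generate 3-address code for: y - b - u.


Break into single-operator statements:
t1 = y - b
t2 = t1 - u


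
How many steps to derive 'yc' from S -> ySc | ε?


Derivation: S => ySc => yc
Steps: 2


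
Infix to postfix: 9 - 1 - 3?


Left to right (same or higher precedence on left)
Postfix: 9 1 - 3 -


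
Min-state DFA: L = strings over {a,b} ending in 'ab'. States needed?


Track the longest suffix of input matching a prefix of 'ab': 3 classes (prefixes of length 0..2)
Minimal DFA: 3 states


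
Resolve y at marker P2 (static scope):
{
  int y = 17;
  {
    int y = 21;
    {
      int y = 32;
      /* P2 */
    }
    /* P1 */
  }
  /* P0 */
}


y declared in the same block as P2
y = 32


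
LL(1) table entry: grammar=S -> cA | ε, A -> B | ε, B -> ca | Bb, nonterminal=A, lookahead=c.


For [A, c]: 'c' ∈ FIRST(B)
Entry: A -> B


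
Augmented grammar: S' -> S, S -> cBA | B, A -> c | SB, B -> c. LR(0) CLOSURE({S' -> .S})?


Start: S' -> .S
For each item with dot before a nonterminal B, add B -> .γ for every B-production
Closure: [S' -> .S, S -> .cBA, S -> .B, B -> .c]


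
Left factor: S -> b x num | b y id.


Common prefix: 'b'
Factored: S -> b S', S' -> x num | y id


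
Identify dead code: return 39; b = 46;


statement follows a return and is unreachable
Dead: 'b = 46'


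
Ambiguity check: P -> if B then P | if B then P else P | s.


dangling else: 'if B then if B then s else s' parses two ways
Ambiguous


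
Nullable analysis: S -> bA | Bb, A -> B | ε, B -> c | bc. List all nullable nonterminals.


A nonterminal is nullable iff some alternative derives ε (directly, or every symbol in it is nullable)
Nullable: {A}


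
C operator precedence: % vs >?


'%' is multiplicative (level 10); '>' is relational (level 7)
Higher level binds tighter
'%' has higher precedence than '>'


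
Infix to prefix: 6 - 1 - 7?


left-to-right (same/higher precedence on left): tree is (- (- 6 1) 7)
Prefix: - - 6 1 7


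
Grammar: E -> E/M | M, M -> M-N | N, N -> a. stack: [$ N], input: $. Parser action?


'N' (not preceded by M-) is the handle for M -> N
Action: reduce (M -> N)


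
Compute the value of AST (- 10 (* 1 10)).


Evaluate inner: (* 1 10) = 10
Evaluate root: (- 10 10) = 0
Result: 0


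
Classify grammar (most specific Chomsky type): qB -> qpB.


LHS has context (more than one symbol) and |LHS| ≤ |RHS|
Classification: Type 1 (Context-Sensitive)


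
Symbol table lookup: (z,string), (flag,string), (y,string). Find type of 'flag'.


Lookup 'flag' → type string


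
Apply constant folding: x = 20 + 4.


20 + 4 = 24 at compile time
Optimized: x = 24


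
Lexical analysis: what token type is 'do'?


Pattern: reserved word
Type: KEYWORD


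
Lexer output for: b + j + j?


Scan left to right, longest-match per lexeme
Tokens: ID(b), OP(+), ID(j), OP(+), ID(j)


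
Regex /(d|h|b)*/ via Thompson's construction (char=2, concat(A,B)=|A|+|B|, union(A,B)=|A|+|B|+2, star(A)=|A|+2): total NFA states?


Syntax tree has 3 char leaf(s), 2 union(s), 1 star(s)
chars contribute 3×2 = 6; each union adds +2; each star adds +2
Total: 6 + 4 + 2 = 12 states


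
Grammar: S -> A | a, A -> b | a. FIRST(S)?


Per alternative of S: FIRST(A) = {a, b}; FIRST(a) = {a}
FIRST(S) = {a, b}


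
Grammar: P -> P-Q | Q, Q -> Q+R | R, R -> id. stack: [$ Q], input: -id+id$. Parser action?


lookahead ∉ {+} so Q won't extend; reduce P -> Q
Action: reduce (P -> Q)


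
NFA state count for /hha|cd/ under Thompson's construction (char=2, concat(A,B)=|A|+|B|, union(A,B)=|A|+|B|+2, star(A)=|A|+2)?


Syntax tree has 5 char leaf(s), 1 union(s), 0 star(s)
chars contribute 5×2 = 10; each union adds +2; each star adds +2
Total: 10 + 2 + 0 = 12 states


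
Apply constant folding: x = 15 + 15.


15 + 15 = 30 at compile time
Optimized: x = 30


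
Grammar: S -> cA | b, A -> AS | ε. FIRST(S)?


Per alternative of S: FIRST(cA) = {c}; FIRST(b) = {b}
FIRST(S) = {b, c}


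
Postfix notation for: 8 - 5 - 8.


Left to right (same or higher precedence on left)
Postfix: 8 5 - 8 -


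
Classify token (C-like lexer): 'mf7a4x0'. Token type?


Pattern: letter/underscore followed by alphanumerics, not a keyword
Type: IDENTIFIER


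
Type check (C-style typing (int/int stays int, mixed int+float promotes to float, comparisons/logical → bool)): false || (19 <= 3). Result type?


Operand types: bool || bool
Rule: logical operators take bool operands and yield bool
Result type: bool


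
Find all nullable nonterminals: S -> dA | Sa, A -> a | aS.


A nonterminal is nullable iff some alternative derives ε (directly, or every symbol in it is nullable)
Nullable: {}


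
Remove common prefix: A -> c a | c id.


Common prefix: 'c'
Factored: A -> c A', A' -> a | id


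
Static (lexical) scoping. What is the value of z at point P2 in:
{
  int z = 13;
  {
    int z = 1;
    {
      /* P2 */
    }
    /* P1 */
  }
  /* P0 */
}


P2's block does not declare z; resolves to the enclosing declaration at depth 1
z = 1


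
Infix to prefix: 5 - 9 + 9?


left-to-right (same/higher precedence on left): tree is (+ (- 5 9) 9)
Prefix: + - 5 9 9


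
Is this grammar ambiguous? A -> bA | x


right-linear, alternatives start with distinct terminals 'b' vs 'x': unique leftmost derivation
Unambiguous


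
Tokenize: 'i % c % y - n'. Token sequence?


Scan left to right, longest-match per lexeme
Tokens: ID(i), OP(%), ID(c), OP(%), ID(y), OP(-), ID(n)


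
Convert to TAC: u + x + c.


Break into single-operator statements:
t1 = u + x
t2 = t1 + c


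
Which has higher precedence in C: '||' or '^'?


'^' is bitwise XOR (level 4); '||' is logical OR (level 1)
Higher level binds tighter
'^' has higher precedence than '||'


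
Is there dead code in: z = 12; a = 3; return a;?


z is assigned but never read
Dead: 'z = 12'


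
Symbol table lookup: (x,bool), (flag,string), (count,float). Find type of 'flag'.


Lookup 'flag' → type string


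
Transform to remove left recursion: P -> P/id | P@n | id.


Left-recursive alternatives: P/id, P@n; non-recursive: id
Introduce P': P -> idP', P' -> /idP' | @nP' | ε


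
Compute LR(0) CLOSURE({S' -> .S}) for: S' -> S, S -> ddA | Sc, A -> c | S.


Start: S' -> .S
For each item with dot before a nonterminal B, add B -> .γ for every B-production
Closure: [S' -> .S, S -> .ddA, S -> .Sc]


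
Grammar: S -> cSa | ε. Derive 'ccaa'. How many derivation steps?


Derivation: S => cSa => ccSaa => ccaa
Steps: 3


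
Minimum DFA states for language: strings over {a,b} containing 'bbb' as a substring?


KMP-style automaton: 3 progress states + 1 absorbing accept = 4
Minimal DFA: 4 states


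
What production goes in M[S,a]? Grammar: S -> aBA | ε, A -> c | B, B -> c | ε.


For [S, a]: 'a' ∈ FIRST(aBA)
Entry: S -> aBA


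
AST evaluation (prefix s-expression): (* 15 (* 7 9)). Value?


Evaluate inner: (* 7 9) = 63
Evaluate root: (* 15 63) = 945
Result: 945


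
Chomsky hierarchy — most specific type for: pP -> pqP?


LHS has context (more than one symbol) and |LHS| ≤ |RHS|
Classification: Type 1 (Context-Sensitive)


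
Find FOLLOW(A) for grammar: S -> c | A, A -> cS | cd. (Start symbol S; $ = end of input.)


$ ∈ FOLLOW(S). For each A -> αBβ: add FIRST(β)\{ε} to FOLLOW(B); if β nullable, add FOLLOW(A).
FOLLOW(A) = {$}


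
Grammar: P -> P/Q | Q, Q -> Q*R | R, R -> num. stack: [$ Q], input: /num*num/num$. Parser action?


lookahead ∉ {*} so Q won't extend; reduce P -> Q
Action: reduce (P -> Q)


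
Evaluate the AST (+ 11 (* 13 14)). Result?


Evaluate inner: (* 13 14) = 182
Evaluate root: (+ 11 182) = 193
Result: 193


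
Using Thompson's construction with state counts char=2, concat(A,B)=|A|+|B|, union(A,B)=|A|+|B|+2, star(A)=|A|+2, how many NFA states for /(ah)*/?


Syntax tree has 2 char leaf(s), 0 union(s), 1 star(s)
chars contribute 2×2 = 4; each union adds +2; each star adds +2
Total: 4 + 0 + 2 = 6 states


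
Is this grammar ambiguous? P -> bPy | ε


balanced b^n…y^n: each string has a unique parse
Unambiguous


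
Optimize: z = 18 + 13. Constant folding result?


18 + 13 = 31 at compile time
Optimized: z = 31


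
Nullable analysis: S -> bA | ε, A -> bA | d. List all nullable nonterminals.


A nonterminal is nullable iff some alternative derives ε (directly, or every symbol in it is nullable)
Nullable: {S}


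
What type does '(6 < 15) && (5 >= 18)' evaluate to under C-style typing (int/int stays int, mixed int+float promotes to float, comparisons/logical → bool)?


Operand types: bool && bool
Rule: logical operators take bool operands and yield bool
Result type: bool


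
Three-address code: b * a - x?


Break into single-operator statements:
t1 = b * a
t2 = t1 - x


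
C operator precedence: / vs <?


'/' is multiplicative (level 10); '<' is relational (level 7)
Higher level binds tighter
'/' has higher precedence than '<'


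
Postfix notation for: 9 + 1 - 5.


Left to right (same or higher precedence on left)
Postfix: 9 1 + 5 -


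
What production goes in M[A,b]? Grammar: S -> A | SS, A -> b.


For [A, b]: 'b' ∈ FIRST(b)
Entry: A -> b


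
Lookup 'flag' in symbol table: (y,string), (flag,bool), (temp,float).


Lookup 'flag' → type bool


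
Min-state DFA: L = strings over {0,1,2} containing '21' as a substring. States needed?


KMP-style automaton: 2 progress states + 1 absorbing accept = 3
Minimal DFA: 3 states


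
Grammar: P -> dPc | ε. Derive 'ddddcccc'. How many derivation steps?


Derivation: P => dPc => ddPcc => dddPccc => ddddPcccc => ddddcccc
Steps: 5


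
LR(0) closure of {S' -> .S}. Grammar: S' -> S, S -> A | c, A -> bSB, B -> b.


Start: S' -> .S
For each item with dot before a nonterminal B, add B -> .γ for every B-production
Closure: [S' -> .S, S -> .A, S -> .c, A -> .bSB]


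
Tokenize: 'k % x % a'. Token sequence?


Scan left to right, longest-match per lexeme
Tokens: ID(k), OP(%), ID(x), OP(%), ID(a)


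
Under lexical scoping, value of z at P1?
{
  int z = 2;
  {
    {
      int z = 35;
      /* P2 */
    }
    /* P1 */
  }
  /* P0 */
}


P1's block does not declare z; resolves to the enclosing declaration at depth 0
z = 2


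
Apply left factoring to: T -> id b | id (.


Common prefix: 'id'
Factored: T -> id T', T' -> b | (


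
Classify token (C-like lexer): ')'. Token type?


Pattern: delimiter/punctuation
Type: PUNCTUATION


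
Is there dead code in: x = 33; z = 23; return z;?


x is assigned but never read
Dead: 'x = 33'


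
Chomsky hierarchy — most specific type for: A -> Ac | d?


Left-linear: every RHS is a terminal or one nonterminal followed by a terminal
Classification: Type 3 (Regular)


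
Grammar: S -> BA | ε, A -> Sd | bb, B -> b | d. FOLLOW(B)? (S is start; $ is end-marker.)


$ ∈ FOLLOW(S). For each A -> αBβ: add FIRST(β)\{ε} to FOLLOW(B); if β nullable, add FOLLOW(A).
FOLLOW(B) = {b, d}


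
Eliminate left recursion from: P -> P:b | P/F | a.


Left-recursive alternatives: P:b, P/F; non-recursive: a
Introduce P': P -> aP', P' -> :bP' | /FP' | ε


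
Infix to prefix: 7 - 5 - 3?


left-to-right (same/higher precedence on left): tree is (- (- 7 5) 3)
Prefix: - - 7 5 3


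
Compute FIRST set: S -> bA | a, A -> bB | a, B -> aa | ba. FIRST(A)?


Per alternative of A: FIRST(bB) = {b}; FIRST(a) = {a}
FIRST(A) = {a, b}


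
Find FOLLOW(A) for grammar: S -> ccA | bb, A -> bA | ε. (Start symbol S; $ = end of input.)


$ ∈ FOLLOW(S). For each A -> αBβ: add FIRST(β)\{ε} to FOLLOW(B); if β nullable, add FOLLOW(A).
FOLLOW(A) = {$}


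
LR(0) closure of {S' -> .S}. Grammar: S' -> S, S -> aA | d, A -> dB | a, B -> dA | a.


Start: S' -> .S
For each item with dot before a nonterminal B, add B -> .γ for every B-production
Closure: [S' -> .S, S -> .aA, S -> .d]


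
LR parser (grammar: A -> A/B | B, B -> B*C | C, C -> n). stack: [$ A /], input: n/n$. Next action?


no handle ('A/' is not any RHS); shift 'n'
Action: shift


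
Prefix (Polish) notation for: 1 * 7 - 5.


left-to-right (same/higher precedence on left): tree is (- (* 1 7) 5)
Prefix: - * 1 7 5


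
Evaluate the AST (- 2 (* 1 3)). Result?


Evaluate inner: (* 1 3) = 3
Evaluate root: (- 2 3) = -1
Result: -1


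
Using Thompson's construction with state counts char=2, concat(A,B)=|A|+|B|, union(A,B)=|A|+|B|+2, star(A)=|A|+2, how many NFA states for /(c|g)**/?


Syntax tree has 2 char leaf(s), 1 union(s), 2 star(s)
chars contribute 2×2 = 4; each union adds +2; each star adds +2
Total: 4 + 2 + 4 = 10 states


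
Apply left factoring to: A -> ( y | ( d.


Common prefix: '('
Factored: A -> ( A', A' -> y | d


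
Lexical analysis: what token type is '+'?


Pattern: operator symbol
Type: OPERATOR


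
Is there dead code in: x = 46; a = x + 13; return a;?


x is read by a's definition; a is returned
No dead code


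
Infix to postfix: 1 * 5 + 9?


Left to right (same or higher precedence on left)
Postfix: 1 5 * 9 +


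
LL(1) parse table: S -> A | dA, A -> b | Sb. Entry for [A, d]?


For [A, d]: 'd' ∈ FIRST(Sb)
Entry: A -> Sb


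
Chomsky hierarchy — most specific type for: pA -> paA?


LHS has context (more than one symbol) and |LHS| ≤ |RHS|
Classification: Type 1 (Context-Sensitive)


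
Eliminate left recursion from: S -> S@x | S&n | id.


Left-recursive alternatives: S@x, S&n; non-recursive: id
Introduce S': S -> idS', S' -> @xS' | &nS' | ε


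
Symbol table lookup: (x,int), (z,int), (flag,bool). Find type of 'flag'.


Lookup 'flag' → type bool


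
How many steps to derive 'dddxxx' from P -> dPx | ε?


Derivation: P => dPx => ddPxx => dddPxxx => dddxxx
Steps: 4


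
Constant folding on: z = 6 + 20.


6 + 20 = 26 at compile time
Optimized: z = 26


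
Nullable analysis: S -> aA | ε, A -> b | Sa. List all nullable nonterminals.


A nonterminal is nullable iff some alternative derives ε (directly, or every symbol in it is nullable)
Nullable: {S}


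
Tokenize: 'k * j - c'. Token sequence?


Scan left to right, longest-match per lexeme
Tokens: ID(k), OP(*), ID(j), OP(-), ID(c)


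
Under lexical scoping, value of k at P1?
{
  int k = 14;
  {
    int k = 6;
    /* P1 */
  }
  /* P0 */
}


k declared in the same block as P1
k = 6


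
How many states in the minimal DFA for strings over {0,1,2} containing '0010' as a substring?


KMP-style automaton: 4 progress states + 1 absorbing accept = 5
Minimal DFA: 5 states


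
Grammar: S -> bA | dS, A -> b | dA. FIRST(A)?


Per alternative of A: FIRST(b) = {b}; FIRST(dA) = {d}
FIRST(A) = {b, d}


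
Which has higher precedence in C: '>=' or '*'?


'*' is multiplicative (level 10); '>=' is relational (level 7)
Higher level binds tighter
'*' has higher precedence than '>='


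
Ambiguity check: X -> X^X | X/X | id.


'id^id/id' has two parse trees (no precedence encoded between ^ and /)
Ambiguous


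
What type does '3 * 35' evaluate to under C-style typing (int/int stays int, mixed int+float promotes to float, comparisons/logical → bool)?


Operand types: int * int
Rule: mixed int/float promotes to float; int/int stays int
Result type: int


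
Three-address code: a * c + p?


Break into single-operator statements:
t1 = a * c
t2 = t1 + p


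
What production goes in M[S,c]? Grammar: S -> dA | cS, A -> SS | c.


For [S, c]: 'c' ∈ FIRST(cS)
Entry: S -> cS


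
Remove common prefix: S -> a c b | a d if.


Common prefix: 'a'
Factored: S -> a S', S' -> c b | d if


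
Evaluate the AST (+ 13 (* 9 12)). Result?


Evaluate inner: (* 9 12) = 108
Evaluate root: (+ 13 108) = 121
Result: 121


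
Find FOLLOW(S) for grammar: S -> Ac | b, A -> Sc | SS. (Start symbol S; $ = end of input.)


$ ∈ FOLLOW(S). For each A -> αBβ: add FIRST(β)\{ε} to FOLLOW(B); if β nullable, add FOLLOW(A).
FOLLOW(S) = {$, b, c}


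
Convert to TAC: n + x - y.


Break into single-operator statements:
t1 = n + x
t2 = t1 - y


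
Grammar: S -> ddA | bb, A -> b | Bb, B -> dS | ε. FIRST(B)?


Per alternative of B: FIRST(dS) = {d}; FIRST(ε) = {ε}
FIRST(B) = {d, ε}


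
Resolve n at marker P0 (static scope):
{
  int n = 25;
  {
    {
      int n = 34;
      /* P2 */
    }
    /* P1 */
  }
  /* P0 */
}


n declared in the same block as P0
n = 25


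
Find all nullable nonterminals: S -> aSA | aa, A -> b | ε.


A nonterminal is nullable iff some alternative derives ε (directly, or every symbol in it is nullable)
Nullable: {A}


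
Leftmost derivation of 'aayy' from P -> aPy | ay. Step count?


Derivation: P => aPy => aayy
Steps: 2


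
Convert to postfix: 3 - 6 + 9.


Left to right (same or higher precedence on left)
Postfix: 3 6 - 9 +


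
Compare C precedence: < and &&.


'<' is relational (level 7); '&&' is logical AND (level 2)
Higher level binds tighter
'<' has higher precedence than '&&'


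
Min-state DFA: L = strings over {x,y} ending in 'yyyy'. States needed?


Track the longest suffix of input matching a prefix of 'yyyy': 5 classes (prefixes of length 0..4)
Minimal DFA: 5 states


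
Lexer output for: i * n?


Scan left to right, longest-match per lexeme
Tokens: ID(i), OP(*), ID(n)


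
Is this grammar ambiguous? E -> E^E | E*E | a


'a^a*a' has two parse trees (no precedence encoded between ^ and *)
Ambiguous


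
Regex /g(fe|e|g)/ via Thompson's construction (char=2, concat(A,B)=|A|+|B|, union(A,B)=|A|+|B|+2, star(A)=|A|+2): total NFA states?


Syntax tree has 5 char leaf(s), 2 union(s), 0 star(s)
chars contribute 5×2 = 10; each union adds +2; each star adds +2
Total: 10 + 4 + 0 = 14 states
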